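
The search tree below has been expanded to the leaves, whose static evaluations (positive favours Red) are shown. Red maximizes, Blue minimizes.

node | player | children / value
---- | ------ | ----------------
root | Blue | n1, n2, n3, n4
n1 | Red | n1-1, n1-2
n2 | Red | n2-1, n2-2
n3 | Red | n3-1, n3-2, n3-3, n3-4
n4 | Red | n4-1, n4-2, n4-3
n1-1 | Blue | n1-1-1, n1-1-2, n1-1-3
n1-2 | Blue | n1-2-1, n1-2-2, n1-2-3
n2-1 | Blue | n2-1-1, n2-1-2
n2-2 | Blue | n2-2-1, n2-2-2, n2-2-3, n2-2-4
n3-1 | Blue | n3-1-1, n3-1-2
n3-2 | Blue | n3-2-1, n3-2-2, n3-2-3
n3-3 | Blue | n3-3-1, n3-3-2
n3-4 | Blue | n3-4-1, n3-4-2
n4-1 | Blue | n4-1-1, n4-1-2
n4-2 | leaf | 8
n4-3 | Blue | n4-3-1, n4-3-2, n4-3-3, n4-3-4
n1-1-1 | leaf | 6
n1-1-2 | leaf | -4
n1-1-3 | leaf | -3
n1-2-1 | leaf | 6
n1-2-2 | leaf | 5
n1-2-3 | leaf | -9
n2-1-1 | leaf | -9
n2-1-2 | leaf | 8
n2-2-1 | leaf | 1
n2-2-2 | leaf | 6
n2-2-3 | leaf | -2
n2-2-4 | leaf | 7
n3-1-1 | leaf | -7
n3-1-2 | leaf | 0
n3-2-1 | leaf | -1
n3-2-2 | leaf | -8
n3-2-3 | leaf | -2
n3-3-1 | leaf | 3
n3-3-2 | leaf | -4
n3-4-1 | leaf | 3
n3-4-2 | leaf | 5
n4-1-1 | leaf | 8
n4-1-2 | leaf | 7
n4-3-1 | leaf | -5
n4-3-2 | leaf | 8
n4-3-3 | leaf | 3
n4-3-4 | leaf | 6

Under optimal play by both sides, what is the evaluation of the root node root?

-4

n1-1 (Blue): min(6, -4, -3) = -4
n1-2 (Blue): min(6, 5, -9) = -9
n1 (Red): max(-4, -9) = -4
n2-1 (Blue): min(-9, 8) = -9
n2-2 (Blue): min(1, 6, -2, 7) = -2
n2 (Red): max(-9, -2) = -2
n3-1 (Blue): min(-7, 0) = -7
n3-2 (Blue): min(-1, -8, -2) = -8
n3-3 (Blue): min(3, -4) = -4
n3-4 (Blue): min(3, 5) = 3
n3 (Red): max(-7, -8, -4, 3) = 3
n4-1 (Blue): min(8, 7) = 7
n4-3 (Blue): min(-5, 8, 3, 6) = -5
n4 (Red): max(7, 8, -5) = 8
root (Blue): min(-4, -2, 3, 8) = -4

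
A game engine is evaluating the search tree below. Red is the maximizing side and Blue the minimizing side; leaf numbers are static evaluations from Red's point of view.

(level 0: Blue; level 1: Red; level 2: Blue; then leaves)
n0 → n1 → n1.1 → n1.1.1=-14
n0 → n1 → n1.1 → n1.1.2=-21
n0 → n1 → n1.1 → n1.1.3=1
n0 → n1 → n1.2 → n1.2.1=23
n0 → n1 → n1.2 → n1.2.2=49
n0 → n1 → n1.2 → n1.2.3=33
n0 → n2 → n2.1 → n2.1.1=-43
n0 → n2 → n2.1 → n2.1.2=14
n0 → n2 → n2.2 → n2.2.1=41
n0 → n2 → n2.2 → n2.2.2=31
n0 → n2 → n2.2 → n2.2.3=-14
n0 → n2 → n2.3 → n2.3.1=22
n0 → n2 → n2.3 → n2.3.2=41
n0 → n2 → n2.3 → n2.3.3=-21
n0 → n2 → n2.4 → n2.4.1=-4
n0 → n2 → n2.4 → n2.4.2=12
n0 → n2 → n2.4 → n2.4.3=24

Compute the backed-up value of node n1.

n1.1 (Blue): min(-14, -21, 1) = -21
n1.2 (Blue): min(23, 49, 33) = 23
n1 (Red): max(-21, 23) = 23

23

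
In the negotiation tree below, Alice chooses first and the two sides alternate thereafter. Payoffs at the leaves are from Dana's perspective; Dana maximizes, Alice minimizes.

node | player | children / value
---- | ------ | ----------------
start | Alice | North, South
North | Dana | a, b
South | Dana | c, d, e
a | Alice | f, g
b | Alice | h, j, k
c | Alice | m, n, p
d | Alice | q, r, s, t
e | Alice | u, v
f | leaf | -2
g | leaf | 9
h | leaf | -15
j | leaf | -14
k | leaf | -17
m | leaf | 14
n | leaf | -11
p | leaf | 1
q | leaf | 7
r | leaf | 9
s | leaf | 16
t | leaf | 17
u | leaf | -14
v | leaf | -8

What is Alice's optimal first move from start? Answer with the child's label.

North

a (Alice): min(-2, 9) = -2
b (Alice): min(-15, -14, -17) = -17
North (Dana): max(-2, -17) = -2
c (Alice): min(14, -11, 1) = -11
d (Alice): min(7, 9, 16, 17) = 7
e (Alice): min(-14, -8) = -14
South (Dana): max(-11, 7, -14) = 7
start (Alice): min(-2, 7) = -2
Alice at start wants the lowest of {North=-2, South=7}, so chooses North.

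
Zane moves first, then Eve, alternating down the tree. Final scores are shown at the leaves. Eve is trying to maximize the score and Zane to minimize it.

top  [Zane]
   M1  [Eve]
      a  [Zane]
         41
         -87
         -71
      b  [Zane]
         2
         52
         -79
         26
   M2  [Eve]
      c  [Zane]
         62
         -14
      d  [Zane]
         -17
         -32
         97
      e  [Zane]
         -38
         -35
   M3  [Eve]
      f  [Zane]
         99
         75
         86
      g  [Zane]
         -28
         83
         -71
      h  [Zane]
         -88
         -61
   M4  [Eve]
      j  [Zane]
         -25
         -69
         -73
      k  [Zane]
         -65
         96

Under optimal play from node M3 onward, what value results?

75

f (Zane): min(99, 75, 86) = 75
g (Zane): min(-28, 83, -71) = -71
h (Zane): min(-88, -61) = -88
M3 (Eve): max(75, -71, -88) = 75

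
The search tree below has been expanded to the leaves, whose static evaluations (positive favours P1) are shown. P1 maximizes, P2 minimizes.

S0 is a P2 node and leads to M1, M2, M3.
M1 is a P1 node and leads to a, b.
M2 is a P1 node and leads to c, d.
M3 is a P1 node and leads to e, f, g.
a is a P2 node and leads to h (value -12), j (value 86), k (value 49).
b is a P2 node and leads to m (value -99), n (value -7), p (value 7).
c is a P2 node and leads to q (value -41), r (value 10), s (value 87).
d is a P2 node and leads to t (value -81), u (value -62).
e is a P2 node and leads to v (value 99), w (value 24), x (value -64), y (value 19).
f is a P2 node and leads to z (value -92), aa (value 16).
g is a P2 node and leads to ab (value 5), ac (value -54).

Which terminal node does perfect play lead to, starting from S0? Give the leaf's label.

ac

a (P2): min(-12, 86, 49) = -12
b (P2): min(-99, -7, 7) = -99
M1 (P1): max(-12, -99) = -12
c (P2): min(-41, 10, 87) = -41
d (P2): min(-81, -62) = -81
M2 (P1): max(-41, -81) = -41
e (P2): min(99, 24, -64, 19) = -64
f (P2): min(-92, 16) = -92
g (P2): min(5, -54) = -54
M3 (P1): max(-64, -92, -54) = -54
S0 (P2): min(-12, -41, -54) = -54
At S0, P2 picks M3 (lowest: -54).
At M3, P1 picks g (highest: -54).
At g, P2 picks ac (lowest: -54).
Terminal value -54.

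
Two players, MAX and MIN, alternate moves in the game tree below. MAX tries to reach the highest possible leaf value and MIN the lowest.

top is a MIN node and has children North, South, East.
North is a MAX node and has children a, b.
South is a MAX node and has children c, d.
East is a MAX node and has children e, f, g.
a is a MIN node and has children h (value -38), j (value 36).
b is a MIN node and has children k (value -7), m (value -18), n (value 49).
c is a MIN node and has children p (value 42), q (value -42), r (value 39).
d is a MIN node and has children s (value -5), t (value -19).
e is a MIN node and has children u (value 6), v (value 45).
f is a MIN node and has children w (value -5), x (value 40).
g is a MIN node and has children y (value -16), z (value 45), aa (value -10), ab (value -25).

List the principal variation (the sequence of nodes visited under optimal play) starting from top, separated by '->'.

a (MIN): min(-38, 36) = -38
b (MIN): min(-7, -18, 49) = -18
North (MAX): max(-38, -18) = -18
c (MIN): min(42, -42, 39) = -42
d (MIN): min(-5, -19) = -19
South (MAX): max(-42, -19) = -19
e (MIN): min(6, 45) = 6
f (MIN): min(-5, 40) = -5
g (MIN): min(-16, 45, -10, -25) = -25
East (MAX): max(6, -5, -25) = 6
top (MIN): min(-18, -19, 6) = -19
At top, MIN picks South (lowest: -19).
At South, MAX picks d (highest: -19).
At d, MIN picks t (lowest: -19).
Terminal value -19.

top -> South -> d -> t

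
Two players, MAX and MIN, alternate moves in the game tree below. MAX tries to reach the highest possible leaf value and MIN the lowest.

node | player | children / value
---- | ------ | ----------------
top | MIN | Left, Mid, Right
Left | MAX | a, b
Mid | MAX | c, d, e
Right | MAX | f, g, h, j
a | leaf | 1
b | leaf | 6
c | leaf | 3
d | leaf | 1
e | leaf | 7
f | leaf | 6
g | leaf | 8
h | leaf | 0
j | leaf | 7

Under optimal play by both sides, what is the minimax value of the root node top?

Left (MAX): max(1, 6) = 6
Mid (MAX): max(3, 1, 7) = 7
Right (MAX): max(6, 8, 0, 7) = 8
top (MIN): min(6, 7, 8) = 6

6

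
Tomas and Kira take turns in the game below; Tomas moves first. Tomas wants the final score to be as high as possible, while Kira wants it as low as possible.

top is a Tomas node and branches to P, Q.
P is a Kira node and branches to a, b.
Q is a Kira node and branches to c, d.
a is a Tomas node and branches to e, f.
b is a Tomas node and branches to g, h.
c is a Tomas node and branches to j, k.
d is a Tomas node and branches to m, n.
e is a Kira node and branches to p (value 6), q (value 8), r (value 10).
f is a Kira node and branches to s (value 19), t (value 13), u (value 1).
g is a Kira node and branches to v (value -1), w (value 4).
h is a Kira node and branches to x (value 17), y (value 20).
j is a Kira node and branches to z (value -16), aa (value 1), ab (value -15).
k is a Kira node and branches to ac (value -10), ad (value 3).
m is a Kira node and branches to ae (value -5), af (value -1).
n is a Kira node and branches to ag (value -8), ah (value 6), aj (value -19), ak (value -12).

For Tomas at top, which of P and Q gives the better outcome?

P

e (Kira): min(6, 8, 10) = 6
f (Kira): min(19, 13, 1) = 1
a (Tomas): max(6, 1) = 6
g (Kira): min(-1, 4) = -1
h (Kira): min(17, 20) = 17
b (Tomas): max(-1, 17) = 17
P (Kira): min(6, 17) = 6
j (Kira): min(-16, 1, -15) = -16
k (Kira): min(-10, 3) = -10
c (Tomas): max(-16, -10) = -10
m (Kira): min(-5, -1) = -5
n (Kira): min(-8, 6, -19, -12) = -19
d (Tomas): max(-5, -19) = -5
Q (Kira): min(-10, -5) = -10
Tomas prefers the higher value; P=6, Q=-10. P is better since 6 > -10.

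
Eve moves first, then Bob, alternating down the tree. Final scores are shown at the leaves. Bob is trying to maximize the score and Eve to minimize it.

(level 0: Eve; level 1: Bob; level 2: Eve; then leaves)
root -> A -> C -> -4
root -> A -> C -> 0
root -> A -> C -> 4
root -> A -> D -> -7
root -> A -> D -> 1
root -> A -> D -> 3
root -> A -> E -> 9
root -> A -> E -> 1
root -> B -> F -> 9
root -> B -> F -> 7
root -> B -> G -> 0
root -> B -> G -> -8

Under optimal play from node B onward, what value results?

F (Eve): min(9, 7) = 7
G (Eve): min(0, -8) = -8
B (Bob): max(7, -8) = 7

7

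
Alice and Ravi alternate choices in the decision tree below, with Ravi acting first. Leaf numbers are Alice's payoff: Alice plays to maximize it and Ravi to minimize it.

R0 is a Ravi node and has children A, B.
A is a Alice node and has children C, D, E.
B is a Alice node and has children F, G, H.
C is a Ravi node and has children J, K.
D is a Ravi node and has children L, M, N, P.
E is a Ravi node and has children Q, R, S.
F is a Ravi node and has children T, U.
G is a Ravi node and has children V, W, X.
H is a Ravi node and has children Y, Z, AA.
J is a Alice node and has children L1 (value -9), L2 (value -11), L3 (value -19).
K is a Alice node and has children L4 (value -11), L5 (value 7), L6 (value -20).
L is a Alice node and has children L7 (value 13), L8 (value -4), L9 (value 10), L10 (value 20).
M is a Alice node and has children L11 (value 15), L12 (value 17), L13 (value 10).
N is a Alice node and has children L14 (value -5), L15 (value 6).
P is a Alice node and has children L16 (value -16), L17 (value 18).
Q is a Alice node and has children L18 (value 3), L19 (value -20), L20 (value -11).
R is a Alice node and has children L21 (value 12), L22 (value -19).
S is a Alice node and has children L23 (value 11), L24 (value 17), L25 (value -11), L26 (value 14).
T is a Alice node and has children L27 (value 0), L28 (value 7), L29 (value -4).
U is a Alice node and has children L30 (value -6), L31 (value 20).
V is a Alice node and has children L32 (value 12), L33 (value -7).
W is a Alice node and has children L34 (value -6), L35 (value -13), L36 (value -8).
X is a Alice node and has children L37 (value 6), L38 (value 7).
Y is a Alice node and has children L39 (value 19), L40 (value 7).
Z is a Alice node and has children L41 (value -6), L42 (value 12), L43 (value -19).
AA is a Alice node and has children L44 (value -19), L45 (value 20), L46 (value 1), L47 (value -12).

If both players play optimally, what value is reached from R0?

6

J (Alice): max(-9, -11, -19) = -9
K (Alice): max(-11, 7, -20) = 7
C (Ravi): min(-9, 7) = -9
L (Alice): max(13, -4, 10, 20) = 20
M (Alice): max(15, 17, 10) = 17
N (Alice): max(-5, 6) = 6
P (Alice): max(-16, 18) = 18
D (Ravi): min(20, 17, 6, 18) = 6
Q (Alice): max(3, -20, -11) = 3
R (Alice): max(12, -19) = 12
S (Alice): max(11, 17, -11, 14) = 17
E (Ravi): min(3, 12, 17) = 3
A (Alice): max(-9, 6, 3) = 6
T (Alice): max(0, 7, -4) = 7
U (Alice): max(-6, 20) = 20
F (Ravi): min(7, 20) = 7
V (Alice): max(12, -7) = 12
W (Alice): max(-6, -13, -8) = -6
X (Alice): max(6, 7) = 7
G (Ravi): min(12, -6, 7) = -6
Y (Alice): max(19, 7) = 19
Z (Alice): max(-6, 12, -19) = 12
AA (Alice): max(-19, 20, 1, -12) = 20
H (Ravi): min(19, 12, 20) = 12
B (Alice): max(7, -6, 12) = 12
R0 (Ravi): min(6, 12) = 6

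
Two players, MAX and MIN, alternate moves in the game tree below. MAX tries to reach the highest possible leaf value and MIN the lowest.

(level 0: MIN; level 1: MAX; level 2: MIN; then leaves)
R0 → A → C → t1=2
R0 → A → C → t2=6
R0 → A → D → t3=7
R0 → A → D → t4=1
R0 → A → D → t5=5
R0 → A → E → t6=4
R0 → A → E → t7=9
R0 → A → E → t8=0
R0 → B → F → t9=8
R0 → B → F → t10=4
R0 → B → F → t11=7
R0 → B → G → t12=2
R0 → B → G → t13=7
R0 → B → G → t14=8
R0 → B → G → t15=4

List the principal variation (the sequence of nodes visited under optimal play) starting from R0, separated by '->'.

C (MIN): min(2, 6) = 2
D (MIN): min(7, 1, 5) = 1
E (MIN): min(4, 9, 0) = 0
A (MAX): max(2, 1, 0) = 2
F (MIN): min(8, 4, 7) = 4
G (MIN): min(2, 7, 8, 4) = 2
B (MAX): max(4, 2) = 4
R0 (MIN): min(2, 4) = 2
At R0, MIN picks A (lowest: 2).
At A, MAX picks C (highest: 2).
At C, MIN picks t1 (lowest: 2).
Terminal value 2.

R0 -> A -> C -> t1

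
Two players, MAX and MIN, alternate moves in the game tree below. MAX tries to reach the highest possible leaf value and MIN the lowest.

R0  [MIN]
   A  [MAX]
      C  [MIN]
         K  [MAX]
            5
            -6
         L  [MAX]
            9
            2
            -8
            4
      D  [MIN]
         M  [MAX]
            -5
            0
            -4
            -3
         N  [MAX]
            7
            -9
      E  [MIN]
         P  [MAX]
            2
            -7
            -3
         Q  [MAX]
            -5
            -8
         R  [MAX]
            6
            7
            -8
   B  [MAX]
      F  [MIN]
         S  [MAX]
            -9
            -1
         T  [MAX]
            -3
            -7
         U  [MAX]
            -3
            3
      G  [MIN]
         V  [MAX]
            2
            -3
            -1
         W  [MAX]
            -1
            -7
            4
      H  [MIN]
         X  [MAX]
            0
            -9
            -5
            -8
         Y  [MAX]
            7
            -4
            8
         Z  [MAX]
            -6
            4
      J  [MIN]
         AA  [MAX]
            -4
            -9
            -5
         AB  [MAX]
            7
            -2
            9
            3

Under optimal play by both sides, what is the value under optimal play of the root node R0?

2

K (MAX): max(5, -6) = 5
L (MAX): max(9, 2, -8, 4) = 9
C (MIN): min(5, 9) = 5
M (MAX): max(-5, 0, -4, -3) = 0
N (MAX): max(7, -9) = 7
D (MIN): min(0, 7) = 0
P (MAX): max(2, -7, -3) = 2
Q (MAX): max(-5, -8) = -5
R (MAX): max(6, 7, -8) = 7
E (MIN): min(2, -5, 7) = -5
A (MAX): max(5, 0, -5) = 5
S (MAX): max(-9, -1) = -1
T (MAX): max(-3, -7) = -3
U (MAX): max(-3, 3) = 3
F (MIN): min(-1, -3, 3) = -3
V (MAX): max(2, -3, -1) = 2
W (MAX): max(-1, -7, 4) = 4
G (MIN): min(2, 4) = 2
X (MAX): max(0, -9, -5, -8) = 0
Y (MAX): max(7, -4, 8) = 8
Z (MAX): max(-6, 4) = 4
H (MIN): min(0, 8, 4) = 0
AA (MAX): max(-4, -9, -5) = -4
AB (MAX): max(7, -2, 9, 3) = 9
J (MIN): min(-4, 9) = -4
B (MAX): max(-3, 2, 0, -4) = 2
R0 (MIN): min(5, 2) = 2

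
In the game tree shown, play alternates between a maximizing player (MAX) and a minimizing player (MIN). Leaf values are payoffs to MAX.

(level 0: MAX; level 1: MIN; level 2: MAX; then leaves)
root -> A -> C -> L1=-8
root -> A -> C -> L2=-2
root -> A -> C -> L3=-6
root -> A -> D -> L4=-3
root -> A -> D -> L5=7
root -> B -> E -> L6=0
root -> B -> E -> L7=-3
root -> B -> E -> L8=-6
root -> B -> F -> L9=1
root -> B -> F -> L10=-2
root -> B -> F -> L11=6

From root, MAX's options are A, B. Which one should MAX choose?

B

C (MAX): max(-8, -2, -6) = -2
D (MAX): max(-3, 7) = 7
A (MIN): min(-2, 7) = -2
E (MAX): max(0, -3, -6) = 0
F (MAX): max(1, -2, 6) = 6
B (MIN): min(0, 6) = 0
root (MAX): max(-2, 0) = 0
MAX at root wants the highest of {A=-2, B=0}, so chooses B.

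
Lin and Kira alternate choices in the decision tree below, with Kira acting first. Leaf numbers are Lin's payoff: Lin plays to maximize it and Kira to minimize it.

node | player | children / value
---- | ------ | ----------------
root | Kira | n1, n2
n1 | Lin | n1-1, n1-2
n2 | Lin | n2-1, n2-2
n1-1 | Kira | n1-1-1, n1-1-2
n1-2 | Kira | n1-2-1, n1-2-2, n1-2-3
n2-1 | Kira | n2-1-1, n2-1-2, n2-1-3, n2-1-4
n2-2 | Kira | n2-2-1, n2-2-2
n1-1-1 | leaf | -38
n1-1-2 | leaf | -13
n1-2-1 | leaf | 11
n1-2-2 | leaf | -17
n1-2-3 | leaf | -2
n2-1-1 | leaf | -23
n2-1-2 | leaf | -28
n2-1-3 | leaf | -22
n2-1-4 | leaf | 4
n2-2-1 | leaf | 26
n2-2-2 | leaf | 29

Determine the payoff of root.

n1-1 (Kira): min(-38, -13) = -38
n1-2 (Kira): min(11, -17, -2) = -17
n1 (Lin): max(-38, -17) = -17
n2-1 (Kira): min(-23, -28, -22, 4) = -28
n2-2 (Kira): min(26, 29) = 26
n2 (Lin): max(-28, 26) = 26
root (Kira): min(-17, 26) = -17

-17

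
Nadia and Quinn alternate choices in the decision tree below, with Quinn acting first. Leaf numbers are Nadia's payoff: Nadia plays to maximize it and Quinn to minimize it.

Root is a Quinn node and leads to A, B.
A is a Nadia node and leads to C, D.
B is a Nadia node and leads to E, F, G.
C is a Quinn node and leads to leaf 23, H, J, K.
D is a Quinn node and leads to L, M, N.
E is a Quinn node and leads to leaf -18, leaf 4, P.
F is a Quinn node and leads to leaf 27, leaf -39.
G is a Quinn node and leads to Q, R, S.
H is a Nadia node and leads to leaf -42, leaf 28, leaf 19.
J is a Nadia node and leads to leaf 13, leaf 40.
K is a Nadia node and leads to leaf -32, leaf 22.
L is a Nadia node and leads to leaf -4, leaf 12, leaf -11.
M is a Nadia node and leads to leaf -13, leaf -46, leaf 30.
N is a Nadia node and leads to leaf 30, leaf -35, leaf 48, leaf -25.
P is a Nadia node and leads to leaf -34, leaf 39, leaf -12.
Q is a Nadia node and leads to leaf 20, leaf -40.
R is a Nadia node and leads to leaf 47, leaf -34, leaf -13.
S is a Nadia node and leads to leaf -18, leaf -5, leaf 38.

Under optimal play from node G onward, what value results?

20

Q (Nadia): max(20, -40) = 20
R (Nadia): max(47, -34, -13) = 47
S (Nadia): max(-18, -5, 38) = 38
G (Quinn): min(20, 47, 38) = 20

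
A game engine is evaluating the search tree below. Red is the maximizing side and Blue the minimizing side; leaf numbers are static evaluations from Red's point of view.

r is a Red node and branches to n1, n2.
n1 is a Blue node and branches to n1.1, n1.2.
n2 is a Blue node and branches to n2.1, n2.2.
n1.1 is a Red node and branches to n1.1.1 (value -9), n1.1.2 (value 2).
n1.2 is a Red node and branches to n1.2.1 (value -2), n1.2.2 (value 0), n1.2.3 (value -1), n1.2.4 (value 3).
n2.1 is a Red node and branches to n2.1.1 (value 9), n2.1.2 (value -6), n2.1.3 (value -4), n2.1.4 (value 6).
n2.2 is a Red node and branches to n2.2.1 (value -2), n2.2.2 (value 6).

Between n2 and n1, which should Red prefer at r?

n2

n2.1 (Red): max(9, -6, -4, 6) = 9
n2.2 (Red): max(-2, 6) = 6
n2 (Blue): min(9, 6) = 6
n1.1 (Red): max(-9, 2) = 2
n1.2 (Red): max(-2, 0, -1, 3) = 3
n1 (Blue): min(2, 3) = 2
Red prefers the higher value; n2=6, n1=2. n2 is better since 6 > 2.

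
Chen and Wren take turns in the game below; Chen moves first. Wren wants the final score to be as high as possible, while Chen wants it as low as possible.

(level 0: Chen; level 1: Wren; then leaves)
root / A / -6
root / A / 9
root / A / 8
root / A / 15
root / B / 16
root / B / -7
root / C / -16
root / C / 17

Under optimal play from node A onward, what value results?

15

A (Wren): max(-6, 9, 8, 15) = 15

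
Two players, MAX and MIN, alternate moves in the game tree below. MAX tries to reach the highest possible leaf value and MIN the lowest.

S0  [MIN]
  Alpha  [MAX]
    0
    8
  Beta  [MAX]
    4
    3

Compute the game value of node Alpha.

8

Alpha (MAX): max(0, 8) = 8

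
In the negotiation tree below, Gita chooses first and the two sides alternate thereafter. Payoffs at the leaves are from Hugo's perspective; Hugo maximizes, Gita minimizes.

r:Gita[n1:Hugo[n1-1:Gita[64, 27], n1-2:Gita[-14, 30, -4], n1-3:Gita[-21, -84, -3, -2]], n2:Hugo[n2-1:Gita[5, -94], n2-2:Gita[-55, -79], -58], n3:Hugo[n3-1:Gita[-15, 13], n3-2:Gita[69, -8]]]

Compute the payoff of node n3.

n3-1 (Gita): min(-15, 13) = -15
n3-2 (Gita): min(69, -8) = -8
n3 (Hugo): max(-15, -8) = -8

-8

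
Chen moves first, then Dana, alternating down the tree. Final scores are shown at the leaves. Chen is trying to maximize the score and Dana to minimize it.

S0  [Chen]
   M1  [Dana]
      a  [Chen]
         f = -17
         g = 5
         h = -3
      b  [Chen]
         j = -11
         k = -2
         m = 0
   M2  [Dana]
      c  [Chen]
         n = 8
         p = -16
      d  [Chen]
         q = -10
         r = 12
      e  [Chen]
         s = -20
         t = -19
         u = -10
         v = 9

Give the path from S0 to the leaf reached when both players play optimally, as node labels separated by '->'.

a (Chen): max(-17, 5, -3) = 5
b (Chen): max(-11, -2, 0) = 0
M1 (Dana): min(5, 0) = 0
c (Chen): max(8, -16) = 8
d (Chen): max(-10, 12) = 12
e (Chen): max(-20, -19, -10, 9) = 9
M2 (Dana): min(8, 12, 9) = 8
S0 (Chen): max(0, 8) = 8
At S0, Chen picks M2 (highest: 8).
At M2, Dana picks c (lowest: 8).
At c, Chen picks n (highest: 8).
Terminal value 8.

S0 -> M2 -> c -> n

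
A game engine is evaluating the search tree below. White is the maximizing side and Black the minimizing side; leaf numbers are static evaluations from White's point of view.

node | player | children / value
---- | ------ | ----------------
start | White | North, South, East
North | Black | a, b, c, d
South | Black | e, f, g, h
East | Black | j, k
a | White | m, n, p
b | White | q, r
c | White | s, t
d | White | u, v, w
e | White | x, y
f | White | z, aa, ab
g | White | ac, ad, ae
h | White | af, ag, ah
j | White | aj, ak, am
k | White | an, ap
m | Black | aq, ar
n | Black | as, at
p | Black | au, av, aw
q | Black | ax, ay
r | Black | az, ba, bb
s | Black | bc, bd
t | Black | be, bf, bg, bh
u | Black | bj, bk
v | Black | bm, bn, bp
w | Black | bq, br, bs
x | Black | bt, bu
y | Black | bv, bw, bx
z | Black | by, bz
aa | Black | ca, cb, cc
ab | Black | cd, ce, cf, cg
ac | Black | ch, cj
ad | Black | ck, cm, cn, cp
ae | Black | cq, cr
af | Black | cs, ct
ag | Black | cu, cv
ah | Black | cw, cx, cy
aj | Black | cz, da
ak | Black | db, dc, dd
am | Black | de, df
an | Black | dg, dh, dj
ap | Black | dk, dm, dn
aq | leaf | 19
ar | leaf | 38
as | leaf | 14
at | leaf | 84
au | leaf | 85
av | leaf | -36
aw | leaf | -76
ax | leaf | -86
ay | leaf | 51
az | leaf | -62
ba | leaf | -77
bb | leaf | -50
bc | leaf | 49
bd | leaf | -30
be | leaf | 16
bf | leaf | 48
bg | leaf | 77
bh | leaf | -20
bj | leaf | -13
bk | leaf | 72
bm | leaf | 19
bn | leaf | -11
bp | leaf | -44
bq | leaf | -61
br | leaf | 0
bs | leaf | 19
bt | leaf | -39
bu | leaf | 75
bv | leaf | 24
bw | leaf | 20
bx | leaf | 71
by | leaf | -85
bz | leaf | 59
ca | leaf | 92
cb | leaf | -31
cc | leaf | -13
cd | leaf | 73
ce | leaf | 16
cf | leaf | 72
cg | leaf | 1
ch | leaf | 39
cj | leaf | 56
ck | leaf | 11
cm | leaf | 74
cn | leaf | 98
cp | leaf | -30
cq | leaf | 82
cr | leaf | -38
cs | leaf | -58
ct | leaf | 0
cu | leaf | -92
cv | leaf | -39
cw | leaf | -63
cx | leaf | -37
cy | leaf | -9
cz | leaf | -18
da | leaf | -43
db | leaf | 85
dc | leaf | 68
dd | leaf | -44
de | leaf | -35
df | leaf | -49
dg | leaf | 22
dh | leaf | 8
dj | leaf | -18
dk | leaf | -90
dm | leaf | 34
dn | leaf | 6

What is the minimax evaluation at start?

-43

m (Black): min(19, 38) = 19
n (Black): min(14, 84) = 14
p (Black): min(85, -36, -76) = -76
a (White): max(19, 14, -76) = 19
q (Black): min(-86, 51) = -86
r (Black): min(-62, -77, -50) = -77
b (White): max(-86, -77) = -77
s (Black): min(49, -30) = -30
t (Black): min(16, 48, 77, -20) = -20
c (White): max(-30, -20) = -20
u (Black): min(-13, 72) = -13
v (Black): min(19, -11, -44) = -44
w (Black): min(-61, 0, 19) = -61
d (White): max(-13, -44, -61) = -13
North (Black): min(19, -77, -20, -13) = -77
x (Black): min(-39, 75) = -39
y (Black): min(24, 20, 71) = 20
e (White): max(-39, 20) = 20
z (Black): min(-85, 59) = -85
aa (Black): min(92, -31, -13) = -31
ab (Black): min(73, 16, 72, 1) = 1
f (White): max(-85, -31, 1) = 1
ac (Black): min(39, 56) = 39
ad (Black): min(11, 74, 98, -30) = -30
ae (Black): min(82, -38) = -38
g (White): max(39, -30, -38) = 39
af (Black): min(-58, 0) = -58
ag (Black): min(-92, -39) = -92
ah (Black): min(-63, -37, -9) = -63
h (White): max(-58, -92, -63) = -58
South (Black): min(20, 1, 39, -58) = -58
aj (Black): min(-18, -43) = -43
ak (Black): min(85, 68, -44) = -44
am (Black): min(-35, -49) = -49
j (White): max(-43, -44, -49) = -43
an (Black): min(22, 8, -18) = -18
ap (Black): min(-90, 34, 6) = -90
k (White): max(-18, -90) = -18
East (Black): min(-43, -18) = -43
start (White): max(-77, -58, -43) = -43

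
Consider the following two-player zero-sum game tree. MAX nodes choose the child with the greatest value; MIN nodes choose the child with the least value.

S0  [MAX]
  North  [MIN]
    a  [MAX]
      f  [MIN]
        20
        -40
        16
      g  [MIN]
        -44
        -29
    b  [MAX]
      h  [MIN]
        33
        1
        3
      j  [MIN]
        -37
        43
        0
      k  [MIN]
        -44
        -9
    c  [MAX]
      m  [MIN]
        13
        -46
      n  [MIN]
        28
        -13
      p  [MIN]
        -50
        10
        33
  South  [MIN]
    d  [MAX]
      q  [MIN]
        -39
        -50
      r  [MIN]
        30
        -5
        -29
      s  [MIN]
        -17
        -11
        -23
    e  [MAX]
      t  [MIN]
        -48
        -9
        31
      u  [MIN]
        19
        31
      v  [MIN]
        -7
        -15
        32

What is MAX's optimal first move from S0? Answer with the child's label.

South

f (MIN): min(20, -40, 16) = -40
g (MIN): min(-44, -29) = -44
a (MAX): max(-40, -44) = -40
h (MIN): min(33, 1, 3) = 1
j (MIN): min(-37, 43, 0) = -37
k (MIN): min(-44, -9) = -44
b (MAX): max(1, -37, -44) = 1
m (MIN): min(13, -46) = -46
n (MIN): min(28, -13) = -13
p (MIN): min(-50, 10, 33) = -50
c (MAX): max(-46, -13, -50) = -13
North (MIN): min(-40, 1, -13) = -40
q (MIN): min(-39, -50) = -50
r (MIN): min(30, -5, -29) = -29
s (MIN): min(-17, -11, -23) = -23
d (MAX): max(-50, -29, -23) = -23
t (MIN): min(-48, -9, 31) = -48
u (MIN): min(19, 31) = 19
v (MIN): min(-7, -15, 32) = -15
e (MAX): max(-48, 19, -15) = 19
South (MIN): min(-23, 19) = -23
S0 (MAX): max(-40, -23) = -23
MAX at S0 wants the highest of {North=-40, South=-23}, so chooses South.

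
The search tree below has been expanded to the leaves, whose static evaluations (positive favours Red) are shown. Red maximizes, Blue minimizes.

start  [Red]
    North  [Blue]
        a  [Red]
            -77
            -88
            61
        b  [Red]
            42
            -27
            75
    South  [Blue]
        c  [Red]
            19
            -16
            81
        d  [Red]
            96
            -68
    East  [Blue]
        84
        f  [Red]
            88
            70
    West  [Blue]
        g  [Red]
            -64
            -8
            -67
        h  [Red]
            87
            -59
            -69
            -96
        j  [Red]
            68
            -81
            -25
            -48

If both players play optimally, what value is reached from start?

84

a (Red): max(-77, -88, 61) = 61
b (Red): max(42, -27, 75) = 75
North (Blue): min(61, 75) = 61
c (Red): max(19, -16, 81) = 81
d (Red): max(96, -68) = 96
South (Blue): min(81, 96) = 81
f (Red): max(88, 70) = 88
East (Blue): min(84, 88) = 84
g (Red): max(-64, -8, -67) = -8
h (Red): max(87, -59, -69, -96) = 87
j (Red): max(68, -81, -25, -48) = 68
West (Blue): min(-8, 87, 68) = -8
start (Red): max(61, 81, 84, -8) = 84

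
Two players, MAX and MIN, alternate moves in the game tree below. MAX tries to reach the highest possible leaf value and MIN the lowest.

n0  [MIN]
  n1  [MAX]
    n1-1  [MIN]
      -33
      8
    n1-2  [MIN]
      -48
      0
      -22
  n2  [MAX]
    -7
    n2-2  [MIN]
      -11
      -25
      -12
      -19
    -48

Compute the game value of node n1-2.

n1-2 (MIN): min(-48, 0, -22) = -48

-48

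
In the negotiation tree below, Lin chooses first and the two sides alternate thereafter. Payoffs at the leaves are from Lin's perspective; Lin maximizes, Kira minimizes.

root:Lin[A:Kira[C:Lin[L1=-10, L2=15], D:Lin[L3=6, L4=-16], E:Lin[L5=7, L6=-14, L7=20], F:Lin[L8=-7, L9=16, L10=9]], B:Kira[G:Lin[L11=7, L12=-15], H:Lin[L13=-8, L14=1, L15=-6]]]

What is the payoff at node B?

1

G (Lin): max(7, -15) = 7
H (Lin): max(-8, 1, -6) = 1
B (Kira): min(7, 1) = 1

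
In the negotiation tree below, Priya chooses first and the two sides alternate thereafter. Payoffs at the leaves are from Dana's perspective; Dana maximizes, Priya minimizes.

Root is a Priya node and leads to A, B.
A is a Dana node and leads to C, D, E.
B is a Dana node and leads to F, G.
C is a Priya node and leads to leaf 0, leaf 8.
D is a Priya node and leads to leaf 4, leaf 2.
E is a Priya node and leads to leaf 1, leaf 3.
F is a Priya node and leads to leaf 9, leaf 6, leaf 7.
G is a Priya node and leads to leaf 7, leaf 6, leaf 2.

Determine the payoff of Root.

2

C (Priya): min(0, 8) = 0
D (Priya): min(4, 2) = 2
E (Priya): min(1, 3) = 1
A (Dana): max(0, 2, 1) = 2
F (Priya): min(9, 6, 7) = 6
G (Priya): min(7, 6, 2) = 2
B (Dana): max(6, 2) = 6
Root (Priya): min(2, 6) = 2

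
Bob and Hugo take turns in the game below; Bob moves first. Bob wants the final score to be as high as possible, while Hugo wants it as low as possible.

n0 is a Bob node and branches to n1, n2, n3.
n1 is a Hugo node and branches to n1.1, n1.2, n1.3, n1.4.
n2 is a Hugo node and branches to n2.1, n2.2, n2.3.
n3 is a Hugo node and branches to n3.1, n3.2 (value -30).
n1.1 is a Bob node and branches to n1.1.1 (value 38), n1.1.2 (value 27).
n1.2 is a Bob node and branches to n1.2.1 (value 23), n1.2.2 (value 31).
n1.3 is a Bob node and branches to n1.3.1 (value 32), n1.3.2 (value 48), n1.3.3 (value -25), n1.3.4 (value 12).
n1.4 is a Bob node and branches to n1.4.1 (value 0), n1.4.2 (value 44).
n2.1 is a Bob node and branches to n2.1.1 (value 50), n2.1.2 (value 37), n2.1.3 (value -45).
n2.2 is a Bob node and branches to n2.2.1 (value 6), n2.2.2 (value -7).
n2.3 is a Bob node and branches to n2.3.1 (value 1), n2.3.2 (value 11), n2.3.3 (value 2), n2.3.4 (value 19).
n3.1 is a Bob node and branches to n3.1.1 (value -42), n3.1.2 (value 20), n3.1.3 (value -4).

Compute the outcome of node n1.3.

48

n1.3 (Bob): max(32, 48, -25, 12) = 48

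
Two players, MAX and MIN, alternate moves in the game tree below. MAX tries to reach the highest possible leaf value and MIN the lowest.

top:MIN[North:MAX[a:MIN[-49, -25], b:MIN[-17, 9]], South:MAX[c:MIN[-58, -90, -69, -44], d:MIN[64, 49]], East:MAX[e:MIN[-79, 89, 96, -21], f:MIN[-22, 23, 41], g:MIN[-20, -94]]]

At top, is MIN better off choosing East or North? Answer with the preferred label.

East

e (MIN): min(-79, 89, 96, -21) = -79
f (MIN): min(-22, 23, 41) = -22
g (MIN): min(-20, -94) = -94
East (MAX): max(-79, -22, -94) = -22
a (MIN): min(-49, -25) = -49
b (MIN): min(-17, 9) = -17
North (MAX): max(-49, -17) = -17
MIN prefers the lower value; East=-22, North=-17. East is better since -22 < -17.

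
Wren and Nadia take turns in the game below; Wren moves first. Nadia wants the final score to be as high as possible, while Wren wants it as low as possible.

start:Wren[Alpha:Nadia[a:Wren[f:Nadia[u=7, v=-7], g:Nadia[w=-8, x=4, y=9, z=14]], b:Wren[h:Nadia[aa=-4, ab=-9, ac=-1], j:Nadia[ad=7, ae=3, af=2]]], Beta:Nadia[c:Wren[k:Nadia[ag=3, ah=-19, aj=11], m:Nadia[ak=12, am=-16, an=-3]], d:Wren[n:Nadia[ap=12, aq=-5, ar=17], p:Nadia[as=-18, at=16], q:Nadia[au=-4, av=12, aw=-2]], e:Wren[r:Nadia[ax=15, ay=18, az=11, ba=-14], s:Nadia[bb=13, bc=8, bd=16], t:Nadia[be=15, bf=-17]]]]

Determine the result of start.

7

f (Nadia): max(7, -7) = 7
g (Nadia): max(-8, 4, 9, 14) = 14
a (Wren): min(7, 14) = 7
h (Nadia): max(-4, -9, -1) = -1
j (Nadia): max(7, 3, 2) = 7
b (Wren): min(-1, 7) = -1
Alpha (Nadia): max(7, -1) = 7
k (Nadia): max(3, -19, 11) = 11
m (Nadia): max(12, -16, -3) = 12
c (Wren): min(11, 12) = 11
n (Nadia): max(12, -5, 17) = 17
p (Nadia): max(-18, 16) = 16
q (Nadia): max(-4, 12, -2) = 12
d (Wren): min(17, 16, 12) = 12
r (Nadia): max(15, 18, 11, -14) = 18
s (Nadia): max(13, 8, 16) = 16
t (Nadia): max(15, -17) = 15
e (Wren): min(18, 16, 15) = 15
Beta (Nadia): max(11, 12, 15) = 15
start (Wren): min(7, 15) = 7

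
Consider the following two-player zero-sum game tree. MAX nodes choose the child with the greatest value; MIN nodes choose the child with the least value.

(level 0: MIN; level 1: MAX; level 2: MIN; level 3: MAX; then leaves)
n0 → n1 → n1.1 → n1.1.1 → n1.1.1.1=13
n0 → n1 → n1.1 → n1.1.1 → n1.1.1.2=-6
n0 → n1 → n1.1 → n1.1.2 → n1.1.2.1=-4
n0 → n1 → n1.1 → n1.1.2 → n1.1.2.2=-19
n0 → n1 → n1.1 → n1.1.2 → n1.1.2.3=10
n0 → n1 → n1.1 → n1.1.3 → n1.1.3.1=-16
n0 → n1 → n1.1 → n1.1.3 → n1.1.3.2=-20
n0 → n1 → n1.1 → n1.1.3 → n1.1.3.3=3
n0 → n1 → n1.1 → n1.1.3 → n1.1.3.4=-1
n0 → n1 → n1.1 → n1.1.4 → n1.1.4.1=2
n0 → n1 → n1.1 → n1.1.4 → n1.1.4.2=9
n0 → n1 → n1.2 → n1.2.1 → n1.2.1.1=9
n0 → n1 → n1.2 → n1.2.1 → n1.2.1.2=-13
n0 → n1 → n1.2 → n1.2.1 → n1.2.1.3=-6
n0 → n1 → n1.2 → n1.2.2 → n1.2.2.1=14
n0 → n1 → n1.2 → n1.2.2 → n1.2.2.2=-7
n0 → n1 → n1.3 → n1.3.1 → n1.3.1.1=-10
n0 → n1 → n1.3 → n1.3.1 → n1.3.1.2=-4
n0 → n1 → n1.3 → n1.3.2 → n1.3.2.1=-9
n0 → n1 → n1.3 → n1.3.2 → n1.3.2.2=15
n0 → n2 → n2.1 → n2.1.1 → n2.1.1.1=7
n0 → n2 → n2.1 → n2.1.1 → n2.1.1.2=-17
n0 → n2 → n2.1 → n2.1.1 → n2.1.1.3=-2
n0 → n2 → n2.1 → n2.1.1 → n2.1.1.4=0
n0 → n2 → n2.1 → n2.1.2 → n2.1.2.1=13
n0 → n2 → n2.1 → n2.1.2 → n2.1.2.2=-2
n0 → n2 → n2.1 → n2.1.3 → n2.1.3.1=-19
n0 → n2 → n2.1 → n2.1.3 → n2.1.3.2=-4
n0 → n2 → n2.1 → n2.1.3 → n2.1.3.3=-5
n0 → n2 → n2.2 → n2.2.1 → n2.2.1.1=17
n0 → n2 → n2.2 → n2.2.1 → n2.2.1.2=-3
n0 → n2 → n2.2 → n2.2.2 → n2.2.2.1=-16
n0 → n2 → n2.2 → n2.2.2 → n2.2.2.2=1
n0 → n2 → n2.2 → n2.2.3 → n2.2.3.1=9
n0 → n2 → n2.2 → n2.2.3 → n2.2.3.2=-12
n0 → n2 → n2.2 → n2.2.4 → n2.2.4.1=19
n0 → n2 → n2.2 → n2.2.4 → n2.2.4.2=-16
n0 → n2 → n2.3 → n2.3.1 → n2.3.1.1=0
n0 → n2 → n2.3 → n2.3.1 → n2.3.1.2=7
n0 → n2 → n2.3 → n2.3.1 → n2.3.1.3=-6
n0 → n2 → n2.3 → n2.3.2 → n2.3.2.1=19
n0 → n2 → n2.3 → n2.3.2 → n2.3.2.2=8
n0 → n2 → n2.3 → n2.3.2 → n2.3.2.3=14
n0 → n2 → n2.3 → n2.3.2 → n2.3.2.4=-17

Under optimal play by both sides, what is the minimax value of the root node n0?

7

n1.1.1 (MAX): max(13, -6) = 13
n1.1.2 (MAX): max(-4, -19, 10) = 10
n1.1.3 (MAX): max(-16, -20, 3, -1) = 3
n1.1.4 (MAX): max(2, 9) = 9
n1.1 (MIN): min(13, 10, 3, 9) = 3
n1.2.1 (MAX): max(9, -13, -6) = 9
n1.2.2 (MAX): max(14, -7) = 14
n1.2 (MIN): min(9, 14) = 9
n1.3.1 (MAX): max(-10, -4) = -4
n1.3.2 (MAX): max(-9, 15) = 15
n1.3 (MIN): min(-4, 15) = -4
n1 (MAX): max(3, 9, -4) = 9
n2.1.1 (MAX): max(7, -17, -2, 0) = 7
n2.1.2 (MAX): max(13, -2) = 13
n2.1.3 (MAX): max(-19, -4, -5) = -4
n2.1 (MIN): min(7, 13, -4) = -4
n2.2.1 (MAX): max(17, -3) = 17
n2.2.2 (MAX): max(-16, 1) = 1
n2.2.3 (MAX): max(9, -12) = 9
n2.2.4 (MAX): max(19, -16) = 19
n2.2 (MIN): min(17, 1, 9, 19) = 1
n2.3.1 (MAX): max(0, 7, -6) = 7
n2.3.2 (MAX): max(19, 8, 14, -17) = 19
n2.3 (MIN): min(7, 19) = 7
n2 (MAX): max(-4, 1, 7) = 7
n0 (MIN): min(9, 7) = 7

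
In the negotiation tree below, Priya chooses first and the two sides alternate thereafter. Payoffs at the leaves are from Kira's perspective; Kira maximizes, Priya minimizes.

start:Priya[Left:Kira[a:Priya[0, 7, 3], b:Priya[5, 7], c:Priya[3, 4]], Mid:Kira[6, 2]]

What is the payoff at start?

a (Priya): min(0, 7, 3) = 0
b (Priya): min(5, 7) = 5
c (Priya): min(3, 4) = 3
Left (Kira): max(0, 5, 3) = 5
Mid (Kira): max(6, 2) = 6
start (Priya): min(5, 6) = 5

5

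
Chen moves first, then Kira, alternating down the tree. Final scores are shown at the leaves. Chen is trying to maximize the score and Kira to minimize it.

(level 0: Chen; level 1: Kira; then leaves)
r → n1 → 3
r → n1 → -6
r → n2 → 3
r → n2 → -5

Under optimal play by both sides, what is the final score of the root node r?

n1 (Kira): min(3, -6) = -6
n2 (Kira): min(3, -5) = -5
r (Chen): max(-6, -5) = -5

-5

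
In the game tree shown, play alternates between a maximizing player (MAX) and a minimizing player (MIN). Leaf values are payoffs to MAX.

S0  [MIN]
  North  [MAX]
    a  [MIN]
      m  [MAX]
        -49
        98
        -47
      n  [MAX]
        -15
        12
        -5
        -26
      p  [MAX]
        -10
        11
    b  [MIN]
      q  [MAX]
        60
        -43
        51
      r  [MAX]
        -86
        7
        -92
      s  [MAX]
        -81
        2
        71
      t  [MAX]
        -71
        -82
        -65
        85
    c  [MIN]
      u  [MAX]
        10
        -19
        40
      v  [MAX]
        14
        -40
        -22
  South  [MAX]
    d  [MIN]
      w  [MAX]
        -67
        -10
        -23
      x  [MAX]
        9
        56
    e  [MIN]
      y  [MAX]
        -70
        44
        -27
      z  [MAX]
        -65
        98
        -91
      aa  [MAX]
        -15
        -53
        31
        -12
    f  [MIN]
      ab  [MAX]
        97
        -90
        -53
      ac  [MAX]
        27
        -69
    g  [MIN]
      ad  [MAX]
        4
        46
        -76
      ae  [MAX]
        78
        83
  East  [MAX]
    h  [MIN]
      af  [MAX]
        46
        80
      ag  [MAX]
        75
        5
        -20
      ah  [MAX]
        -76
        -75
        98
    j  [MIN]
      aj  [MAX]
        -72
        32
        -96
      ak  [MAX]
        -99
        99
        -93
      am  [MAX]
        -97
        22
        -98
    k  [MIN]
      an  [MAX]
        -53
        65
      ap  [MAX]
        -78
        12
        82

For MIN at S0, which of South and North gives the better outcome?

w (MAX): max(-67, -10, -23) = -10
x (MAX): max(9, 56) = 56
d (MIN): min(-10, 56) = -10
y (MAX): max(-70, 44, -27) = 44
z (MAX): max(-65, 98, -91) = 98
aa (MAX): max(-15, -53, 31, -12) = 31
e (MIN): min(44, 98, 31) = 31
ab (MAX): max(97, -90, -53) = 97
ac (MAX): max(27, -69) = 27
f (MIN): min(97, 27) = 27
ad (MAX): max(4, 46, -76) = 46
ae (MAX): max(78, 83) = 83
g (MIN): min(46, 83) = 46
South (MAX): max(-10, 31, 27, 46) = 46
m (MAX): max(-49, 98, -47) = 98
n (MAX): max(-15, 12, -5, -26) = 12
p (MAX): max(-10, 11) = 11
a (MIN): min(98, 12, 11) = 11
q (MAX): max(60, -43, 51) = 60
r (MAX): max(-86, 7, -92) = 7
s (MAX): max(-81, 2, 71) = 71
t (MAX): max(-71, -82, -65, 85) = 85
b (MIN): min(60, 7, 71, 85) = 7
u (MAX): max(10, -19, 40) = 40
v (MAX): max(14, -40, -22) = 14
c (MIN): min(40, 14) = 14
North (MAX): max(11, 7, 14) = 14
MIN prefers the lower value; South=46, North=14. North is better since 14 < 46.

North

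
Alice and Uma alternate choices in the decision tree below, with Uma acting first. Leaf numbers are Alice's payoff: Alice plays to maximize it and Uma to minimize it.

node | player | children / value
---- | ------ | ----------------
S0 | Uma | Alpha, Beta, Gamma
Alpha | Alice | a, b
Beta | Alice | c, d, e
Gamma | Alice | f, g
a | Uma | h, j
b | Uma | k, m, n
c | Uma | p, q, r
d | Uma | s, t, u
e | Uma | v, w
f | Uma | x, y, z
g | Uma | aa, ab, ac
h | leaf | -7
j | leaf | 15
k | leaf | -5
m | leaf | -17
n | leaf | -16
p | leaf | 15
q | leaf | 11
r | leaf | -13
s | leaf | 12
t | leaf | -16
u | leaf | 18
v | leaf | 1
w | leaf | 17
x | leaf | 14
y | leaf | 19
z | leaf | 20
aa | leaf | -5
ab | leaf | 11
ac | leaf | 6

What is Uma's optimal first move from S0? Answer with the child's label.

Alpha

a (Uma): min(-7, 15) = -7
b (Uma): min(-5, -17, -16) = -17
Alpha (Alice): max(-7, -17) = -7
c (Uma): min(15, 11, -13) = -13
d (Uma): min(12, -16, 18) = -16
e (Uma): min(1, 17) = 1
Beta (Alice): max(-13, -16, 1) = 1
f (Uma): min(14, 19, 20) = 14
g (Uma): min(-5, 11, 6) = -5
Gamma (Alice): max(14, -5) = 14
S0 (Uma): min(-7, 1, 14) = -7
Uma at S0 wants the lowest of {Alpha=-7, Beta=1, Gamma=14}, so chooses Alpha.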